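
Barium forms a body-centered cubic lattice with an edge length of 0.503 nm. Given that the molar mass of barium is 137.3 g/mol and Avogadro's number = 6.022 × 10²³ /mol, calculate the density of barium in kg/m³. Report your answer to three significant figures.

A BCC unit cell contains Z = 2 atoms.
Cell volume: a³ = (0.503 nm)³ = (5.030 × 10^-8 cm)³ = 1.273 × 10^-22 cm³.
ρ = Z·M/(N_A·a³) = 2 × 137.3 / (6.022 × 10²³ × 1.273 × 10^-22) = 3.583 g/cm³ = 3580 kg/m³.

3580 kg/m³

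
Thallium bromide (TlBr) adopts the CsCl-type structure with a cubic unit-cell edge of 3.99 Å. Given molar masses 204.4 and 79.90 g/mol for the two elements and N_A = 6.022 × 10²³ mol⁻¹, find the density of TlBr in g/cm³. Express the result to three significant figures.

7.43 g/cm³

The CsCl-type structure contains Z = 1 formula unit per cell; M(TlBr) = 204.4 + 79.90 = 284.3 g/mol.
a³ = (3.990 × 10^-8 cm)³ = 6.352 × 10^-23 cm³.
ρ = 1 × 284.3 / (6.022 × 10²³ × 6.352 × 10^-23) = 7.432 g/cm³.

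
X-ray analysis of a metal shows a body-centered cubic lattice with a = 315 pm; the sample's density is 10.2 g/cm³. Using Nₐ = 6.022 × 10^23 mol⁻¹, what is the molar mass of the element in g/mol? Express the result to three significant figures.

A BCC cell has Z = 2 atoms; a = 3.150 × 10^-8 cm.
M = ρ·N_A·a³/Z = 10.2 × 6.022 × 10²³ × 3.126 × 10^-23 / 2 = 96.0 g/mol.

96.0 g/mol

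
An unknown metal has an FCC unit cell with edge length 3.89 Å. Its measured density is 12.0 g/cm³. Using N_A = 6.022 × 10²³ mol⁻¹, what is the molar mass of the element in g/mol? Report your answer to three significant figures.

An FCC cell has Z = 4 atoms; a = 3.890 × 10^-8 cm.
M = ρ·N_A·a³/Z = 12.0 × 6.022 × 10²³ × 5.886 × 10^-23 / 4 = 106 g/mol.

106 g/mol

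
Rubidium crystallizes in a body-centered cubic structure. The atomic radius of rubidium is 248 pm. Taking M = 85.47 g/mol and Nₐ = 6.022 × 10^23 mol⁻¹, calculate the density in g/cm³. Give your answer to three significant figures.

1.51 g/cm³

In a BCC lattice, atoms touch along the body diagonal, so √3·a = 4r, giving a = 572.7 pm = 5.727 × 10^-8 cm.
With Z = 2, ρ = Z·M/(N_A·a³) = 2 × 85.47 / (6.022 × 10²³ × 1.879 × 10^-22) = 1.511 g/cm³.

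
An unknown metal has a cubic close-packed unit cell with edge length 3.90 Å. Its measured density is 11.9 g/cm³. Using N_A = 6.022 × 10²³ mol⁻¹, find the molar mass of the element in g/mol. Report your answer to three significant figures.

106 g/mol

An FCC cell has Z = 4 atoms; a = 3.900 × 10^-8 cm.
M = ρ·N_A·a³/Z = 11.9 × 6.022 × 10²³ × 5.932 × 10^-23 / 4 = 106 g/mol.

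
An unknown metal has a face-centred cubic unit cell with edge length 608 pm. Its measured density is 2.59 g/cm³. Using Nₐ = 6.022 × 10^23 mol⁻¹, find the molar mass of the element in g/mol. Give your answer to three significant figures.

An FCC cell has Z = 4 atoms; a = 6.080 × 10^-8 cm.
M = ρ·N_A·a³/Z = 2.59 × 6.022 × 10²³ × 2.248 × 10^-22 / 4 = 87.6 g/mol.

87.6 g/mol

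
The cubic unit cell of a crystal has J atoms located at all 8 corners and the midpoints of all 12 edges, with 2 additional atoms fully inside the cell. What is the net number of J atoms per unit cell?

Corner atoms are shared by 8 cells (1/8 each), edge atoms by 4 (1/4 each), interior atoms are unshared.
Net atoms = 8 × 1/8 + 12 × 1/4 + 2 = 1 + 3 + 2 = 6.

6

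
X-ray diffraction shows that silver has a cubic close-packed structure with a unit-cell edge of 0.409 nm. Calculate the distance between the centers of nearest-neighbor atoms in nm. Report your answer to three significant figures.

In an FCC structure, atoms touch along the face diagonal, so √2·a = 4r; the nearest-neighbor distance equals 2r = 0.7071·a.
d = 0.7071 × 0.409 = 0.289 nm.

0.289 nm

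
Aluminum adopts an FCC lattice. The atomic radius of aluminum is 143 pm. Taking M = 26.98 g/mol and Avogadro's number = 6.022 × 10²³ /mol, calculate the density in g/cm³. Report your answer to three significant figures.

2.71 g/cm³

In an FCC lattice, atoms touch along the face diagonal, so √2·a = 4r, giving a = 404.5 pm = 4.045 × 10^-8 cm.
With Z = 4, ρ = Z·M/(N_A·a³) = 4 × 26.98 / (6.022 × 10²³ × 6.617 × 10^-23) = 2.708 g/cm³.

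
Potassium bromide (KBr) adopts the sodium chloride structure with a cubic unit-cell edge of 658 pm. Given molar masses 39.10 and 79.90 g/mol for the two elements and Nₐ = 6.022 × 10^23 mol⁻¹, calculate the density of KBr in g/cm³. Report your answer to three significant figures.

2.77 g/cm³

The sodium chloride structure contains Z = 4 formula units per cell; M(KBr) = 39.10 + 79.90 = 119.0 g/mol.
a³ = (6.580 × 10^-8 cm)³ = 2.849 × 10^-22 cm³.
ρ = 4 × 119.0 / (6.022 × 10²³ × 2.849 × 10^-22) = 2.775 g/cm³.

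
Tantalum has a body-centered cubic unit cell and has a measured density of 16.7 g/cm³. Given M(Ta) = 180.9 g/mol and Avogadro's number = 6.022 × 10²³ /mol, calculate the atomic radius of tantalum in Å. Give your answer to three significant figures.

1.43 Å

For a BCC cell (Z = 2), a³ = Z·M/(N_A·ρ) = 2 × 180.9 / (6.022 × 10²³ × 16.70) = 3.598 × 10^-23 cm³, so a = 3.301 × 10^-8 cm = 3.301 Å.
Atoms touch along the body diagonal, so √3·a = 4r, so r = 0.4330 × a = 1.43 Å.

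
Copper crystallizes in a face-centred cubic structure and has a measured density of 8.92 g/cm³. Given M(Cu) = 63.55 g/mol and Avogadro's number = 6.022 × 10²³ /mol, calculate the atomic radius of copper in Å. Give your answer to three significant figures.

For an FCC cell (Z = 4), a³ = Z·M/(N_A·ρ) = 4 × 63.55 / (6.022 × 10²³ × 8.920) = 4.732 × 10^-23 cm³, so a = 3.617 × 10^-8 cm = 3.617 Å.
Atoms touch along the face diagonal, so √2·a = 4r, so r = 0.3536 × a = 1.28 Å.

1.28 Å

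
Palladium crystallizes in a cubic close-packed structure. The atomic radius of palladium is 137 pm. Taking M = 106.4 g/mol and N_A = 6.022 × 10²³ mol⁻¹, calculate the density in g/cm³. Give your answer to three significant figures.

In an FCC lattice, atoms touch along the face diagonal, so √2·a = 4r, giving a = 387.5 pm = 3.875 × 10^-8 cm.
With Z = 4, ρ = Z·M/(N_A·a³) = 4 × 106.4 / (6.022 × 10²³ × 5.818 × 10^-23) = 12.15 g/cm³.

12.1 g/cm³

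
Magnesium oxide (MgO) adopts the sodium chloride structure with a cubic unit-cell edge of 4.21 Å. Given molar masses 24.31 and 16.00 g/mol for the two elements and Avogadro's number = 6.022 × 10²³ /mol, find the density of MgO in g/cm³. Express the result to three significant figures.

3.59 g/cm³

The sodium chloride structure contains Z = 4 formula units per cell; M(MgO) = 24.31 + 16.00 = 40.31 g/mol.
a³ = (4.210 × 10^-8 cm)³ = 7.462 × 10^-23 cm³.
ρ = 4 × 40.31 / (6.022 × 10²³ × 7.462 × 10^-23) = 3.588 g/cm³.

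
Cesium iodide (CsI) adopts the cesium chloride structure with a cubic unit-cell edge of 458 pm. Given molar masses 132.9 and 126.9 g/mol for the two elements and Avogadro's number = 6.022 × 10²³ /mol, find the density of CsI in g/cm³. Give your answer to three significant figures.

4.49 g/cm³

The cesium chloride structure contains Z = 1 formula unit per cell; M(CsI) = 132.9 + 126.9 = 259.8 g/mol.
a³ = (4.580 × 10^-8 cm)³ = 9.607 × 10^-23 cm³.
ρ = 1 × 259.8 / (6.022 × 10²³ × 9.607 × 10^-23) = 4.491 g/cm³.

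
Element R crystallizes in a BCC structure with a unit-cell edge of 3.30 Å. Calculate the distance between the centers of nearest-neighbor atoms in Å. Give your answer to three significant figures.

2.86 Å

In a BCC structure, atoms touch along the body diagonal, so √3·a = 4r; the nearest-neighbor distance equals 2r = 0.8660·a.
d = 0.8660 × 3.30 = 2.86 Å.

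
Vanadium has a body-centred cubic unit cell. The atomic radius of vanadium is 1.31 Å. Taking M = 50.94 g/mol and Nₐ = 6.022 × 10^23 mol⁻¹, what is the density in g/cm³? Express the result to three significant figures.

6.11 g/cm³

In a BCC lattice, atoms touch along the body diagonal, so √3·a = 4r, giving a = 3.025 Å = 3.025 × 10^-8 cm.
With Z = 2, ρ = Z·M/(N_A·a³) = 2 × 50.94 / (6.022 × 10²³ × 2.769 × 10^-23) = 6.110 g/cm³.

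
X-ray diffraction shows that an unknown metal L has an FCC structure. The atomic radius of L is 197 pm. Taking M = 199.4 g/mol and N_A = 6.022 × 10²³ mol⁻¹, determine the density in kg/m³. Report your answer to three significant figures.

In an FCC lattice, atoms touch along the face diagonal, so √2·a = 4r, giving a = 557.2 pm = 5.572 × 10^-8 cm.
With Z = 4, ρ = Z·M/(N_A·a³) = 4 × 199.4 / (6.022 × 10²³ × 1.730 × 10^-22) = 7.656 g/cm³ = 7660 kg/m³.

7660 kg/m³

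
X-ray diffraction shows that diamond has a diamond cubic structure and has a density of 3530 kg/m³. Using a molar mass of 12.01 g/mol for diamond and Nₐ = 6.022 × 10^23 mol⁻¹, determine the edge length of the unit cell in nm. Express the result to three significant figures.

0.356 nm

With Z = 8 atoms per diamond cubic cell, a³ = Z·M/(N_A·ρ) = 8 × 12.01 / (6.022 × 10²³ × 3.530 g/cm³) = 4.520 × 10^-23 cm³.
a = (4.520 × 10^-23)^(1/3) = 3.562 × 10^-8 cm = 0.356 nm.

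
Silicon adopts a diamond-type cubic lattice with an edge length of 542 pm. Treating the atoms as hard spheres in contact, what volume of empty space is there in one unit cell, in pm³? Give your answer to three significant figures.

In a diamond cubic lattice nearest neighbors lie along the body diagonal with √3·a = 8r, so r = 0.2165a = 117.3 pm.
V_cell = a³ = 1.592 × 10^8 pm³; V_atoms = 8 × (4/3)πr³ = 5.415 × 10^7 pm³.
Empty space = 1.592 × 10^8 − 5.415 × 10^7 = 1.05 × 10^8 pm³.

1.05 × 10^8 pm³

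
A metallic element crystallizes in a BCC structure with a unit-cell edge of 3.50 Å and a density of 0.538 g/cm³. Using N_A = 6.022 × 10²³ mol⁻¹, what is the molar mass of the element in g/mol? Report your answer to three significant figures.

A BCC cell has Z = 2 atoms; a = 3.500 × 10^-8 cm.
M = ρ·N_A·a³/Z = 0.538 × 6.022 × 10²³ × 4.288 × 10^-23 / 2 = 6.95 g/mol.

6.95 g/mol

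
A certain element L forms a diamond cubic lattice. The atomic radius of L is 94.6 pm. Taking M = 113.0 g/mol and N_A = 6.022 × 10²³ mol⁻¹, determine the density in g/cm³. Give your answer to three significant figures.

18.0 g/cm³

In a diamond cubic lattice, nearest neighbors lie along the body diagonal with √3·a = 8r, giving a = 436.9 pm = 4.369 × 10^-8 cm.
With Z = 8, ρ = Z·M/(N_A·a³) = 8 × 113.0 / (6.022 × 10²³ × 8.342 × 10^-23) = 18.00 g/cm³.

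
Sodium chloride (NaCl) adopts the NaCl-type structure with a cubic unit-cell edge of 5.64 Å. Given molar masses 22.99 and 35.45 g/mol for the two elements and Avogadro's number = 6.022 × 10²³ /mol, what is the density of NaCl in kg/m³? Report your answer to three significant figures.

The NaCl-type structure contains Z = 4 formula units per cell; M(NaCl) = 22.99 + 35.45 = 58.44 g/mol.
a³ = (5.640 × 10^-8 cm)³ = 1.794 × 10^-22 cm³.
ρ = 4 × 58.44 / (6.022 × 10²³ × 1.794 × 10^-22) = 2.164 g/cm³ = 2160 kg/m³.

2160 kg/m³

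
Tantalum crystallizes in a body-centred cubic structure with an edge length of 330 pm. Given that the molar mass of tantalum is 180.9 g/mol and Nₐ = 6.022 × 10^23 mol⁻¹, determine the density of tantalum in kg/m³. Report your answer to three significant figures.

A BCC unit cell contains Z = 2 atoms.
Cell volume: a³ = (330 pm)³ = (3.300 × 10^-8 cm)³ = 3.594 × 10^-23 cm³.
ρ = Z·M/(N_A·a³) = 2 × 180.9 / (6.022 × 10²³ × 3.594 × 10^-23) = 16.72 g/cm³ = 16700 kg/m³.

16700 kg/m³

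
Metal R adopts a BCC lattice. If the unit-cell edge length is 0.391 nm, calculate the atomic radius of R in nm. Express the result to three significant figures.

0.169 nm

In a BCC lattice, atoms touch along the body diagonal, so √3·a = 4r.
r = √3·a/4 = 1.7321 × 0.391 / 4 = 0.169 nm.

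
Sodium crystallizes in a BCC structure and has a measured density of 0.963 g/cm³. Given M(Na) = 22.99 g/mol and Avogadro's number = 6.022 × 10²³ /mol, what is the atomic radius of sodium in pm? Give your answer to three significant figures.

For a BCC cell (Z = 2), a³ = Z·M/(N_A·ρ) = 2 × 22.99 / (6.022 × 10²³ × 0.9630) = 7.929 × 10^-23 cm³, so a = 4.296 × 10^-8 cm = 429.6 pm.
Atoms touch along the body diagonal, so √3·a = 4r, so r = 0.4330 × a = 186 pm.

186 pm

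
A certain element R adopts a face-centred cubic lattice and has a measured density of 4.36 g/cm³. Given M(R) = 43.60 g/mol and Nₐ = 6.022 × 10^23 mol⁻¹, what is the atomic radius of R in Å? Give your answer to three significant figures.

For an FCC cell (Z = 4), a³ = Z·M/(N_A·ρ) = 4 × 43.60 / (6.022 × 10²³ × 4.360) = 6.642 × 10^-23 cm³, so a = 4.050 × 10^-8 cm = 4.050 Å.
Atoms touch along the face diagonal, so √2·a = 4r, so r = 0.3536 × a = 1.43 Å.

1.43 Å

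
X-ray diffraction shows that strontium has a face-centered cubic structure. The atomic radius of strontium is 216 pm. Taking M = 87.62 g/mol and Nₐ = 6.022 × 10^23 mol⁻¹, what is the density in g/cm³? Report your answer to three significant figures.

2.55 g/cm³

In an FCC lattice, atoms touch along the face diagonal, so √2·a = 4r, giving a = 610.9 pm = 6.109 × 10^-8 cm.
With Z = 4, ρ = Z·M/(N_A·a³) = 4 × 87.62 / (6.022 × 10²³ × 2.280 × 10^-22) = 2.552 g/cm³.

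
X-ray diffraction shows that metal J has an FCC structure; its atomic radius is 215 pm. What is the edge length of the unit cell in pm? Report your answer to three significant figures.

608 pm

In an FCC lattice, atoms touch along the face diagonal, so √2·a = 4r.
a = 4r/√2 = 4 × 215 / 1.4142 = 608 pm.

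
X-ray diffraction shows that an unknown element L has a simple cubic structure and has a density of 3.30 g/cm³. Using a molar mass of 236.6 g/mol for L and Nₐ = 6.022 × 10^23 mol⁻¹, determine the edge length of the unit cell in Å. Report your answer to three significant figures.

With Z = 1 atom per simple cubic cell, a³ = Z·M/(N_A·ρ) = 1 × 236.6 / (6.022 × 10²³ × 3.300 g/cm³) = 1.191 × 10^-22 cm³.
a = (1.191 × 10^-22)^(1/3) = 4.919 × 10^-8 cm = 4.92 Å.

4.92 Å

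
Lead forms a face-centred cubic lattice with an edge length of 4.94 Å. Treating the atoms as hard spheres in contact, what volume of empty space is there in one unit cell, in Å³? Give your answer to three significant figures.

In an FCC lattice atoms touch along the face diagonal, so √2·a = 4r, so r = 0.3536a = 1.747 Å.
V_cell = a³ = 120.6 Å³; V_atoms = 4 × (4/3)πr³ = 89.27 Å³.
Empty space = 120.6 − 89.27 = 31.3 Å³.

31.3 Å³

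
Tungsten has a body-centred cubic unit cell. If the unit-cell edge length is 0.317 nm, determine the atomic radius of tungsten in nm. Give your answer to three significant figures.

In a BCC lattice, atoms touch along the body diagonal, so √3·a = 4r.
r = √3·a/4 = 1.7321 × 0.317 / 4 = 0.137 nm.

0.137 nm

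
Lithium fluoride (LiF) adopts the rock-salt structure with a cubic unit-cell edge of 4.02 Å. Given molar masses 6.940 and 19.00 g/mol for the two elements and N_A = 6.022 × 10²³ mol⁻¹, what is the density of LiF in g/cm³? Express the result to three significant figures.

2.65 g/cm³

The rock-salt structure contains Z = 4 formula units per cell; M(LiF) = 6.940 + 19.00 = 25.94 g/mol.
a³ = (4.020 × 10^-8 cm)³ = 6.496 × 10^-23 cm³.
ρ = 4 × 25.94 / (6.022 × 10²³ × 6.496 × 10^-23) = 2.652 g/cm³.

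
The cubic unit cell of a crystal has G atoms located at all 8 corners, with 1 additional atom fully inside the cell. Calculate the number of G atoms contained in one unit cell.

Corner atoms are shared by 8 cells (1/8 each), interior atoms are unshared.
Net atoms = 8 × 1/8 + 1 = 1 + 1 = 2.

2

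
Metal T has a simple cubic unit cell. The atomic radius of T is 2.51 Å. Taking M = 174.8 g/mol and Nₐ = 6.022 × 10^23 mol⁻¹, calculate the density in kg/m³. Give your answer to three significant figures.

In a simple cubic lattice, atoms touch along the cell edge, so a = 2r, giving a = 5.020 Å = 5.020 × 10^-8 cm.
With Z = 1, ρ = Z·M/(N_A·a³) = 1 × 174.8 / (6.022 × 10²³ × 1.265 × 10^-22) = 2.295 g/cm³ = 2290 kg/m³.

2290 kg/m³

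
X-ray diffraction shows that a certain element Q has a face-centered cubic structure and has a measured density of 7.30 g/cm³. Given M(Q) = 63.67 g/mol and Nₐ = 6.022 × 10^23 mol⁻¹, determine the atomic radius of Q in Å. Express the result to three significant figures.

For an FCC cell (Z = 4), a³ = Z·M/(N_A·ρ) = 4 × 63.67 / (6.022 × 10²³ × 7.300) = 5.793 × 10^-23 cm³, so a = 3.869 × 10^-8 cm = 3.869 Å.
Atoms touch along the face diagonal, so √2·a = 4r, so r = 0.3536 × a = 1.37 Å.

1.37 Å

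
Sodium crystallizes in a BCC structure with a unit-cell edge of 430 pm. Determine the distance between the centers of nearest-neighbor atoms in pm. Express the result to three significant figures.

372 pm

In a BCC structure, atoms touch along the body diagonal, so √3·a = 4r; the nearest-neighbor distance equals 2r = 0.8660·a.
d = 0.8660 × 430 = 372 pm.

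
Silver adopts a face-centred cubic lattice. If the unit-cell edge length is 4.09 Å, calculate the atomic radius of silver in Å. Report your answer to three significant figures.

1.45 Å

In an FCC lattice, atoms touch along the face diagonal, so √2·a = 4r.
r = √2·a/4 = 1.4142 × 4.09 / 4 = 1.45 Å.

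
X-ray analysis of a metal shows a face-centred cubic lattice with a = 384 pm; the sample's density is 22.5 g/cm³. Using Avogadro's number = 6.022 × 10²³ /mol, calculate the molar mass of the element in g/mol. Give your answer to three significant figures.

192 g/mol

An FCC cell has Z = 4 atoms; a = 3.840 × 10^-8 cm.
M = ρ·N_A·a³/Z = 22.5 × 6.022 × 10²³ × 5.662 × 10^-23 / 4 = 192 g/mol.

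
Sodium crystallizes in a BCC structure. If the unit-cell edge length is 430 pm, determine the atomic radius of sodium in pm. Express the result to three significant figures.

186 pm

In a BCC lattice, atoms touch along the body diagonal, so √3·a = 4r.
r = √3·a/4 = 1.7321 × 430 / 4 = 186 pm.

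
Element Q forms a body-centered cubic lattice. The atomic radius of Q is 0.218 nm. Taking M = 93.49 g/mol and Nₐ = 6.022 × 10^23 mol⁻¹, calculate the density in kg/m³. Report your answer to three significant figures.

2430 kg/m³

In a BCC lattice, atoms touch along the body diagonal, so √3·a = 4r, giving a = 0.5034 nm = 5.034 × 10^-8 cm.
With Z = 2, ρ = Z·M/(N_A·a³) = 2 × 93.49 / (6.022 × 10²³ × 1.276 × 10^-22) = 2.433 g/cm³ = 2430 kg/m³.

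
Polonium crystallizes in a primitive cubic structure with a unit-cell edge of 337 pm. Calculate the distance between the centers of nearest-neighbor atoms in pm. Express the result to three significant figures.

337 pm

In a simple cubic structure, atoms touch along the cell edge, so a = 2r; the nearest-neighbor distance equals 2r = 1.000·a.
d = 1.000 × 337 = 337 pm.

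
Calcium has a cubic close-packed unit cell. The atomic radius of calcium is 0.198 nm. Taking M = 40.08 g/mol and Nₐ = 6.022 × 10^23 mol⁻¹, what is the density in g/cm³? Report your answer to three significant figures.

In an FCC lattice, atoms touch along the face diagonal, so √2·a = 4r, giving a = 0.5600 nm = 5.600 × 10^-8 cm.
With Z = 4, ρ = Z·M/(N_A·a³) = 4 × 40.08 / (6.022 × 10²³ × 1.756 × 10^-22) = 1.516 g/cm³.

1.52 g/cm³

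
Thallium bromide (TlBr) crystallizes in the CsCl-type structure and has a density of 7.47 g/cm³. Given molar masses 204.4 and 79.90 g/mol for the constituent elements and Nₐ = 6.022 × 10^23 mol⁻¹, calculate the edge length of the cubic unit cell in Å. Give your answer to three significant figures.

M(TlBr) = 284.3 g/mol; Z = 1 formula unit per cell.
a³ = Z·M/(N_A·ρ) = 1 × 284.3 / (6.022 × 10²³ × 7.47) = 6.320 × 10^-23 cm³, so a = 3.983 × 10^-8 cm = 3.98 Å.

3.98 Å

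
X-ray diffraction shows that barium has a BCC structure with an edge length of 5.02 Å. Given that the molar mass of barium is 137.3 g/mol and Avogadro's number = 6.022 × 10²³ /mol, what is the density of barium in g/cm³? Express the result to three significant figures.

3.60 g/cm³

A BCC unit cell contains Z = 2 atoms.
Cell volume: a³ = (5.02 Å)³ = (5.020 × 10^-8 cm)³ = 1.265 × 10^-22 cm³.
ρ = Z·M/(N_A·a³) = 2 × 137.3 / (6.022 × 10²³ × 1.265 × 10^-22) = 3.605 g/cm³.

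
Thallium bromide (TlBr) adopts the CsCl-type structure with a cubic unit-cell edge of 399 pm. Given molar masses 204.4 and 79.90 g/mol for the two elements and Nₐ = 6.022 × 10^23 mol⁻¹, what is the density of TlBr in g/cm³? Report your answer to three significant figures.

7.43 g/cm³

The CsCl-type structure contains Z = 1 formula unit per cell; M(TlBr) = 204.4 + 79.90 = 284.3 g/mol.
a³ = (3.990 × 10^-8 cm)³ = 6.352 × 10^-23 cm³.
ρ = 1 × 284.3 / (6.022 × 10²³ × 6.352 × 10^-23) = 7.432 g/cm³.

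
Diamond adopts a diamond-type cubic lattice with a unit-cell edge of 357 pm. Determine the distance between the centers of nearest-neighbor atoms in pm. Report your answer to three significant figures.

In a diamond cubic structure, nearest neighbors lie along the body diagonal with √3·a = 8r; the nearest-neighbor distance equals 2r = 0.4330·a.
d = 0.4330 × 357 = 155 pm.

155 pm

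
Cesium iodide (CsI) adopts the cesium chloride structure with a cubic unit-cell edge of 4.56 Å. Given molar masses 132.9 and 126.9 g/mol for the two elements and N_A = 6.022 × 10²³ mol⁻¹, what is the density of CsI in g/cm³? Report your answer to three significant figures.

4.55 g/cm³

The cesium chloride structure contains Z = 1 formula unit per cell; M(CsI) = 132.9 + 126.9 = 259.8 g/mol.
a³ = (4.560 × 10^-8 cm)³ = 9.482 × 10^-23 cm³.
ρ = 1 × 259.8 / (6.022 × 10²³ × 9.482 × 10^-23) = 4.550 g/cm³.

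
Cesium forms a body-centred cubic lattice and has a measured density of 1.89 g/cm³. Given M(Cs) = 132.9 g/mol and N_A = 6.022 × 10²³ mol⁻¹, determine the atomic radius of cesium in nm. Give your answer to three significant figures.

0.267 nm

For a BCC cell (Z = 2), a³ = Z·M/(N_A·ρ) = 2 × 132.9 / (6.022 × 10²³ × 1.890) = 2.335 × 10^-22 cm³, so a = 6.158 × 10^-8 cm = 0.6158 nm.
Atoms touch along the body diagonal, so √3·a = 4r, so r = 0.4330 × a = 0.267 nm.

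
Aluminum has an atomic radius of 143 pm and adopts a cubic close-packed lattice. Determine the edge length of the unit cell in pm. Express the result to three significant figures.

In an FCC lattice, atoms touch along the face diagonal, so √2·a = 4r.
a = 4r/√2 = 4 × 143 / 1.4142 = 404 pm.

404 pm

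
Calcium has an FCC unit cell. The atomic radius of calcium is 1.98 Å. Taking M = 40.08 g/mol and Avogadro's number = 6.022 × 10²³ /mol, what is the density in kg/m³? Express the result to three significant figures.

1520 kg/m³

In an FCC lattice, atoms touch along the face diagonal, so √2·a = 4r, giving a = 5.600 Å = 5.600 × 10^-8 cm.
With Z = 4, ρ = Z·M/(N_A·a³) = 4 × 40.08 / (6.022 × 10²³ × 1.756 × 10^-22) = 1.516 g/cm³ = 1520 kg/m³.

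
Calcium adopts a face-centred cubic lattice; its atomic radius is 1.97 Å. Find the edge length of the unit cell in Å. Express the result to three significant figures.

5.57 Å

In an FCC lattice, atoms touch along the face diagonal, so √2·a = 4r.
a = 4r/√2 = 4 × 1.97 / 1.4142 = 5.57 Å.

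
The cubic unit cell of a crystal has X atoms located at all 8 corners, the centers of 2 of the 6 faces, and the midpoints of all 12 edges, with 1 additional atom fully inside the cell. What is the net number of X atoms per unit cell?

Corner atoms are shared by 8 cells (1/8 each), face atoms by 2 (1/2 each), edge atoms by 4 (1/4 each), interior atoms are unshared.
Net atoms = 8 × 1/8 + 2 × 1/2 + 12 × 1/4 + 1 = 1 + 1 + 3 + 1 = 6.

6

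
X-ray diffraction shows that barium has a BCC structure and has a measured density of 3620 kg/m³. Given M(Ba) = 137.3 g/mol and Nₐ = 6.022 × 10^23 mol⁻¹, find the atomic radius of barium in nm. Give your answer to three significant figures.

0.217 nm

For a BCC cell (Z = 2), a³ = Z·M/(N_A·ρ) = 2 × 137.3 / (6.022 × 10²³ × 3.620) = 1.260 × 10^-22 cm³, so a = 5.013 × 10^-8 cm = 0.5013 nm.
Atoms touch along the body diagonal, so √3·a = 4r, so r = 0.4330 × a = 0.217 nm.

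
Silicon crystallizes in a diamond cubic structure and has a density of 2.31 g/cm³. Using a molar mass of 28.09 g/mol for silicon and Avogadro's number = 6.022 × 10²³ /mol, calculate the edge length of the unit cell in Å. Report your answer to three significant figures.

5.45 Å

With Z = 8 atoms per diamond cubic cell, a³ = Z·M/(N_A·ρ) = 8 × 28.09 / (6.022 × 10²³ × 2.310 g/cm³) = 1.615 × 10^-22 cm³.
a = (1.615 × 10^-22)^(1/3) = 5.446 × 10^-8 cm = 5.45 Å.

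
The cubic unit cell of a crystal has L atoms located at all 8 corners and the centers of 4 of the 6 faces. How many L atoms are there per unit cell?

Corner atoms are shared by 8 cells (1/8 each), face atoms by 2 (1/2 each).
Net atoms = 8 × 1/8 + 4 × 1/2 = 1 + 2 = 3.

3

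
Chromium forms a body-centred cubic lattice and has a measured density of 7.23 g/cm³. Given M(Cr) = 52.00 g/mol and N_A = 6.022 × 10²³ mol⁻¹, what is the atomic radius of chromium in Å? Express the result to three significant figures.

For a BCC cell (Z = 2), a³ = Z·M/(N_A·ρ) = 2 × 52.00 / (6.022 × 10²³ × 7.230) = 2.389 × 10^-23 cm³, so a = 2.880 × 10^-8 cm = 2.880 Å.
Atoms touch along the body diagonal, so √3·a = 4r, so r = 0.4330 × a = 1.25 Å.

1.25 Å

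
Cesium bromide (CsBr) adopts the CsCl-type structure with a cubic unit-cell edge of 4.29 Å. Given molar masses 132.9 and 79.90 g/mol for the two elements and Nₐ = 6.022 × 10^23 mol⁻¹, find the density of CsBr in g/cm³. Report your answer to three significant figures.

The CsCl-type structure contains Z = 1 formula unit per cell; M(CsBr) = 132.9 + 79.90 = 212.8 g/mol.
a³ = (4.290 × 10^-8 cm)³ = 7.895 × 10^-23 cm³.
ρ = 1 × 212.8 / (6.022 × 10²³ × 7.895 × 10^-23) = 4.476 g/cm³.

4.48 g/cm³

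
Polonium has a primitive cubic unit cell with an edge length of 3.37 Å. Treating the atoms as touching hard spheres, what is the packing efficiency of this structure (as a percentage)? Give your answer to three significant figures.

52.4%

In a simple cubic lattice atoms touch along the cell edge, so a = 2r, so r = 0.5000a = 1.685 Å.
Packing fraction = Z·(4/3)πr³ / a³ = 1 × (4/3)π × (1.685)³ / (3.37)³ = 0.5236 = 52.4%.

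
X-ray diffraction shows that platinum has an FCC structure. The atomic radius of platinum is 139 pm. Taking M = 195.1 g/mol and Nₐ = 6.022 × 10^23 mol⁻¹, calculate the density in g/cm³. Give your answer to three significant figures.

21.3 g/cm³

In an FCC lattice, atoms touch along the face diagonal, so √2·a = 4r, giving a = 393.2 pm = 3.932 × 10^-8 cm.
With Z = 4, ρ = Z·M/(N_A·a³) = 4 × 195.1 / (6.022 × 10²³ × 6.077 × 10^-23) = 21.33 g/cm³.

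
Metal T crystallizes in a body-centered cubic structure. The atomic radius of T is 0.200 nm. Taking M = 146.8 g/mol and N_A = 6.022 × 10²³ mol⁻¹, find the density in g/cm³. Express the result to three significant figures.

4.95 g/cm³

In a BCC lattice, atoms touch along the body diagonal, so √3·a = 4r, giving a = 0.4619 nm = 4.619 × 10^-8 cm.
With Z = 2, ρ = Z·M/(N_A·a³) = 2 × 146.8 / (6.022 × 10²³ × 9.853 × 10^-23) = 4.948 g/cm³.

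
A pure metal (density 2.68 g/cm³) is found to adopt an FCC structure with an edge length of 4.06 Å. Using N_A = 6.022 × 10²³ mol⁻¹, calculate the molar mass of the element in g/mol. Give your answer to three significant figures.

An FCC cell has Z = 4 atoms; a = 4.060 × 10^-8 cm.
M = ρ·N_A·a³/Z = 2.68 × 6.022 × 10²³ × 6.692 × 10^-23 / 4 = 27.0 g/mol.

27.0 g/mol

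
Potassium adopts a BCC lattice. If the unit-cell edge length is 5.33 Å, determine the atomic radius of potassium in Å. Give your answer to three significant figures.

2.31 Å

In a BCC lattice, atoms touch along the body diagonal, so √3·a = 4r.
r = √3·a/4 = 1.7321 × 5.33 / 4 = 2.31 Å.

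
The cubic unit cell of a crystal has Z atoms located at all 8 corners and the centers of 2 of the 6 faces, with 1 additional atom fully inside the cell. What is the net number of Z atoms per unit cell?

Corner atoms are shared by 8 cells (1/8 each), face atoms by 2 (1/2 each), interior atoms are unshared.
Net atoms = 8 × 1/8 + 2 × 1/2 + 1 = 1 + 1 + 1 = 3.

3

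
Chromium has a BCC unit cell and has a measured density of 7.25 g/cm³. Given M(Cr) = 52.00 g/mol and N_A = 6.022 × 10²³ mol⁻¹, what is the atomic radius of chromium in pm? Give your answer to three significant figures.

For a BCC cell (Z = 2), a³ = Z·M/(N_A·ρ) = 2 × 52.00 / (6.022 × 10²³ × 7.250) = 2.382 × 10^-23 cm³, so a = 2.877 × 10^-8 cm = 287.7 pm.
Atoms touch along the body diagonal, so √3·a = 4r, so r = 0.4330 × a = 125 pm.

125 pm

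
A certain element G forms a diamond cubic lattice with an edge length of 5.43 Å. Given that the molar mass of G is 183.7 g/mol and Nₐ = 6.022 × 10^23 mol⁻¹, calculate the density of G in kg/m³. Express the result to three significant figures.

A diamond cubic unit cell contains Z = 8 atoms.
Cell volume: a³ = (5.43 Å)³ = (5.430 × 10^-8 cm)³ = 1.601 × 10^-22 cm³.
ρ = Z·M/(N_A·a³) = 8 × 183.7 / (6.022 × 10²³ × 1.601 × 10^-22) = 15.24 g/cm³ = 15200 kg/m³.

15200 kg/m³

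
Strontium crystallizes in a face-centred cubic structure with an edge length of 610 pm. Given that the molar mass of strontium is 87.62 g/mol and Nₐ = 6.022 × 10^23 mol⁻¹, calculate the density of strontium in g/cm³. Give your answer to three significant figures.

2.56 g/cm³

An FCC unit cell contains Z = 4 atoms.
Cell volume: a³ = (610 pm)³ = (6.100 × 10^-8 cm)³ = 2.270 × 10^-22 cm³.
ρ = Z·M/(N_A·a³) = 4 × 87.62 / (6.022 × 10²³ × 2.270 × 10^-22) = 2.564 g/cm³.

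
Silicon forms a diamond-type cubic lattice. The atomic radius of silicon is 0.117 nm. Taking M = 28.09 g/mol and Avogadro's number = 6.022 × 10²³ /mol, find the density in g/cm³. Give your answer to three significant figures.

In a diamond cubic lattice, nearest neighbors lie along the body diagonal with √3·a = 8r, giving a = 0.5404 nm = 5.404 × 10^-8 cm.
With Z = 8, ρ = Z·M/(N_A·a³) = 8 × 28.09 / (6.022 × 10²³ × 1.578 × 10^-22) = 2.365 g/cm³.

2.36 g/cm³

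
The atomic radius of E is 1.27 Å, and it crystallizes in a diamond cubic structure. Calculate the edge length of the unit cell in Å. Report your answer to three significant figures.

In a diamond cubic lattice, nearest neighbors lie along the body diagonal with √3·a = 8r.
a = 8r/√3 = 8 × 1.27 / 1.7321 = 5.87 Å.

5.87 Å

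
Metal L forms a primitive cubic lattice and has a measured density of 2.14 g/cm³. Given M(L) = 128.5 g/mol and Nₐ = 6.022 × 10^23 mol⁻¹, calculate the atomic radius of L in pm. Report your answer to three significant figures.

For a simple cubic cell (Z = 1), a³ = Z·M/(N_A·ρ) = 1 × 128.5 / (6.022 × 10²³ × 2.140) = 9.971 × 10^-23 cm³, so a = 4.637 × 10^-8 cm = 463.7 pm.
Atoms touch along the cell edge, so a = 2r, so r = 0.5000 × a = 232 pm.

232 pm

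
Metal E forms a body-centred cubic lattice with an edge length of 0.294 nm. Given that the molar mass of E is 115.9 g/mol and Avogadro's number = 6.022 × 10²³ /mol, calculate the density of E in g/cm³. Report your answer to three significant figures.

A BCC unit cell contains Z = 2 atoms.
Cell volume: a³ = (0.294 nm)³ = (2.940 × 10^-8 cm)³ = 2.541 × 10^-23 cm³.
ρ = Z·M/(N_A·a³) = 2 × 115.9 / (6.022 × 10²³ × 2.541 × 10^-23) = 15.15 g/cm³.

15.1 g/cm³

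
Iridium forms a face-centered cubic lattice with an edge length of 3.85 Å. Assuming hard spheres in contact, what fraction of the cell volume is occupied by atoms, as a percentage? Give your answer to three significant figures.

In an FCC lattice atoms touch along the face diagonal, so √2·a = 4r, so r = 0.3536a = 1.361 Å.
Packing fraction = Z·(4/3)πr³ / a³ = 4 × (4/3)π × (1.361)³ / (3.85)³ = 0.7405 = 74.0%.

74.0%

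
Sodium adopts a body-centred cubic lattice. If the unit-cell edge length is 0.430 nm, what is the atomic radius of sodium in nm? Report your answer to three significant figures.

In a BCC lattice, atoms touch along the body diagonal, so √3·a = 4r.
r = √3·a/4 = 1.7321 × 0.430 / 4 = 0.186 nm.

0.186 nm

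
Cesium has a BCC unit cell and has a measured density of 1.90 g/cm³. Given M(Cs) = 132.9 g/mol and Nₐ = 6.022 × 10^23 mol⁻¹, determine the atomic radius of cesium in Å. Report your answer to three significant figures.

2.66 Å

For a BCC cell (Z = 2), a³ = Z·M/(N_A·ρ) = 2 × 132.9 / (6.022 × 10²³ × 1.900) = 2.323 × 10^-22 cm³, so a = 6.147 × 10^-8 cm = 6.147 Å.
Atoms touch along the body diagonal, so √3·a = 4r, so r = 0.4330 × a = 2.66 Å.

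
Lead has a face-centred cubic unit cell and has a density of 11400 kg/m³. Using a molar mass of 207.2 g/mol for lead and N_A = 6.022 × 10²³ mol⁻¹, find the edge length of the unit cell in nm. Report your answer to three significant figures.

With Z = 4 atoms per FCC cell, a³ = Z·M/(N_A·ρ) = 4 × 207.2 / (6.022 × 10²³ × 11.40 g/cm³) = 1.207 × 10^-22 cm³.
a = (1.207 × 10^-22)^(1/3) = 4.942 × 10^-8 cm = 0.494 nm.

0.494 nm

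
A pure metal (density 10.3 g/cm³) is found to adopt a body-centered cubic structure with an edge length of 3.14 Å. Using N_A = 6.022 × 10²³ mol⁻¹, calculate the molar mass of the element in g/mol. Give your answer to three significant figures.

96.0 g/mol

A BCC cell has Z = 2 atoms; a = 3.140 × 10^-8 cm.
M = ρ·N_A·a³/Z = 10.3 × 6.022 × 10²³ × 3.096 × 10^-23 / 2 = 96.0 g/mol.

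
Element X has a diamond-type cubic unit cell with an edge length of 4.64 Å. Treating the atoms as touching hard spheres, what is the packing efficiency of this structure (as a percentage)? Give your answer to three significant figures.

In a diamond cubic lattice nearest neighbors lie along the body diagonal with √3·a = 8r, so r = 0.2165a = 1.005 Å.
Packing fraction = Z·(4/3)πr³ / a³ = 8 × (4/3)π × (1.005)³ / (4.64)³ = 0.3401 = 34.0%.

34.0%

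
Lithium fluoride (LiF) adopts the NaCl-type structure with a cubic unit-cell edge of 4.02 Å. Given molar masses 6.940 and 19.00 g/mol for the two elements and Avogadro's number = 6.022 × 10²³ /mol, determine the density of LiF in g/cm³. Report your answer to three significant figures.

The NaCl-type structure contains Z = 4 formula units per cell; M(LiF) = 6.940 + 19.00 = 25.94 g/mol.
a³ = (4.020 × 10^-8 cm)³ = 6.496 × 10^-23 cm³.
ρ = 4 × 25.94 / (6.022 × 10²³ × 6.496 × 10^-23) = 2.652 g/cm³.

2.65 g/cm³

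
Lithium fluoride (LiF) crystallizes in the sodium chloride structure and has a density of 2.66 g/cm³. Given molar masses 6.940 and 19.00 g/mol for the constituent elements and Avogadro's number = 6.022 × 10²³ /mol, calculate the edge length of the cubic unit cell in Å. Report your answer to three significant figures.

M(LiF) = 25.94 g/mol; Z = 4 formula units per cell.
a³ = Z·M/(N_A·ρ) = 4 × 25.94 / (6.022 × 10²³ × 2.66) = 6.478 × 10^-23 cm³, so a = 4.016 × 10^-8 cm = 4.02 Å.

4.02 Å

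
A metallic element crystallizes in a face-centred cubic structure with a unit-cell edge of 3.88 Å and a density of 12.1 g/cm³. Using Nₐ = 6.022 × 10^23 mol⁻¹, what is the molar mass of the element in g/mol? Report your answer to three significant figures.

106 g/mol

An FCC cell has Z = 4 atoms; a = 3.880 × 10^-8 cm.
M = ρ·N_A·a³/Z = 12.1 × 6.022 × 10²³ × 5.841 × 10^-23 / 4 = 106 g/mol.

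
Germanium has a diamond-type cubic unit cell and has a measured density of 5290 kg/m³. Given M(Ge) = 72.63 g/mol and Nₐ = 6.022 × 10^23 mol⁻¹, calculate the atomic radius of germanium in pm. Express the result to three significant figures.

For a diamond cubic cell (Z = 8), a³ = Z·M/(N_A·ρ) = 8 × 72.63 / (6.022 × 10²³ × 5.290) = 1.824 × 10^-22 cm³, so a = 5.671 × 10^-8 cm = 567.1 pm.
Nearest neighbors lie along the body diagonal with √3·a = 8r, so r = 0.2165 × a = 123 pm.

123 pm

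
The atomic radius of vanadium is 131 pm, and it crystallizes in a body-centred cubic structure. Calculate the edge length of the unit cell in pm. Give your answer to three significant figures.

303 pm

In a BCC lattice, atoms touch along the body diagonal, so √3·a = 4r.
a = 4r/√3 = 4 × 131 / 1.7321 = 303 pm.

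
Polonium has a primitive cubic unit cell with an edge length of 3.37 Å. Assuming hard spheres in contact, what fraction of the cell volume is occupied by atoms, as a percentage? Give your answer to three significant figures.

In a simple cubic lattice atoms touch along the cell edge, so a = 2r, so r = 0.5000a = 1.685 Å.
Packing fraction = Z·(4/3)πr³ / a³ = 1 × (4/3)π × (1.685)³ / (3.37)³ = 0.5236 = 52.4%.

52.4%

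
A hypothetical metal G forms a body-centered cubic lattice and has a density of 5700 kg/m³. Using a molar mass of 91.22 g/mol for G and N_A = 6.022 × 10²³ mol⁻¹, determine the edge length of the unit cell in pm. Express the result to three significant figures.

376 pm

With Z = 2 atoms per BCC cell, a³ = Z·M/(N_A·ρ) = 2 × 91.22 / (6.022 × 10²³ × 5.700 g/cm³) = 5.315 × 10^-23 cm³.
a = (5.315 × 10^-23)^(1/3) = 3.760 × 10^-8 cm = 376 pm.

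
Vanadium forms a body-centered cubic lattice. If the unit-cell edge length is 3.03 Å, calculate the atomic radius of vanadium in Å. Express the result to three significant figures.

In a BCC lattice, atoms touch along the body diagonal, so √3·a = 4r.
r = √3·a/4 = 1.7321 × 3.03 / 4 = 1.31 Å.

1.31 Å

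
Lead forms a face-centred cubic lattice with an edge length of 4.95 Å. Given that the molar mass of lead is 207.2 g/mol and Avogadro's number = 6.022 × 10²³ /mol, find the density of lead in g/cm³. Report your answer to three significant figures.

An FCC unit cell contains Z = 4 atoms.
Cell volume: a³ = (4.95 Å)³ = (4.950 × 10^-8 cm)³ = 1.213 × 10^-22 cm³.
ρ = Z·M/(N_A·a³) = 4 × 207.2 / (6.022 × 10²³ × 1.213 × 10^-22) = 11.35 g/cm³.

11.3 g/cm³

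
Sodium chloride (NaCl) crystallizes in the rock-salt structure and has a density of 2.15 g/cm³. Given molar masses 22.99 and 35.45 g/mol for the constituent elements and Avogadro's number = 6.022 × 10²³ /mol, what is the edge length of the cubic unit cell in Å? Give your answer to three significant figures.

5.65 Å

M(NaCl) = 58.44 g/mol; Z = 4 formula units per cell.
a³ = Z·M/(N_A·ρ) = 4 × 58.44 / (6.022 × 10²³ × 2.15) = 1.805 × 10^-22 cm³, so a = 5.652 × 10^-8 cm = 5.65 Å.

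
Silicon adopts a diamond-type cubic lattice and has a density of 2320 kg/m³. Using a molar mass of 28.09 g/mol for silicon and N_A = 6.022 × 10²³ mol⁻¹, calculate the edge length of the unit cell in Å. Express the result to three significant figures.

5.44 Å

With Z = 8 atoms per diamond cubic cell, a³ = Z·M/(N_A·ρ) = 8 × 28.09 / (6.022 × 10²³ × 2.320 g/cm³) = 1.608 × 10^-22 cm³.
a = (1.608 × 10^-22)^(1/3) = 5.438 × 10^-8 cm = 5.44 Å.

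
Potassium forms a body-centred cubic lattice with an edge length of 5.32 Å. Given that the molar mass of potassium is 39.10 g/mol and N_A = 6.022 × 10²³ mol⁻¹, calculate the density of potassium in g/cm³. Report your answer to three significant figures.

A BCC unit cell contains Z = 2 atoms.
Cell volume: a³ = (5.32 Å)³ = (5.320 × 10^-8 cm)³ = 1.506 × 10^-22 cm³.
ρ = Z·M/(N_A·a³) = 2 × 39.10 / (6.022 × 10²³ × 1.506 × 10^-22) = 0.8624 g/cm³.

0.862 g/cm³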